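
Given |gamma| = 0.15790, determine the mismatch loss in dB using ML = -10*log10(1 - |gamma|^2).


ML = -10 * log10(1 - 0.15790^2) = -10 * log10(0.97506759) = 0.1097 dB

0.1097 dB


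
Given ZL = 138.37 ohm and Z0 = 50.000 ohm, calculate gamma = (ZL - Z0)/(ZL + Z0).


gamma = (138.37 - 50.000) / (138.37 + 50.000) = 0.4691

0.4691


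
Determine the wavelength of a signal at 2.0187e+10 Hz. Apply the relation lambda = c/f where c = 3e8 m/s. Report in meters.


lambda = c / f = 3.0000e+08 / 2.0187e+10 = 0.01486 m

0.01486 m


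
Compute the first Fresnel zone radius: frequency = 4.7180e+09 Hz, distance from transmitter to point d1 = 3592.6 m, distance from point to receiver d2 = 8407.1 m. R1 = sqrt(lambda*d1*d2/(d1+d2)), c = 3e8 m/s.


lambda = c / f = 3.0000e+08 / 4.7180e+09 = 0.06358627 m
R1 = sqrt(0.06358627 * 3592.6 * 8407.1 / (3592.6 + 8407.1)) = 12.65 m

12.65 m


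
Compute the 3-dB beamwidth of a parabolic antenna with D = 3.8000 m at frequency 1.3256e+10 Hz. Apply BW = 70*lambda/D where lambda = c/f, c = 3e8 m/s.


lambda = c / f = 3.0000e+08 / 1.3256e+10 = 0.02263126 m
BW = 70 * 0.02263126 / 3.8000 = 0.4169 deg

0.4169 deg


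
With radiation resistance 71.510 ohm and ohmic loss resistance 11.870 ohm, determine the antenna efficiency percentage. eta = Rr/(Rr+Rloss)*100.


eta = 71.510 / (71.510 + 11.870) * 100 = 85.76%

85.76%


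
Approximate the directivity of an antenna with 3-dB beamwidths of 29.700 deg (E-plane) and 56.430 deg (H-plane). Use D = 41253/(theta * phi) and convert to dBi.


D_linear = 41253 / (29.700 * 56.430) = 24.61439
D_dBi = 10 * log10(24.61439) = 13.91 dBi

13.91 dBi


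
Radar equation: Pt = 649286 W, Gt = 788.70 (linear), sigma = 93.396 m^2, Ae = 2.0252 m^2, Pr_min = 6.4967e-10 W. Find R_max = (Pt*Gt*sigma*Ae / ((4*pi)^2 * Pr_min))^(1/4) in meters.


R^4 = 649286*788.70*93.396*2.0252 / ((4*pi)^2 * 6.4967e-10) = 9.441294e+17
R_max = 9.441294e+17^0.25 = 31172 m

31172 m


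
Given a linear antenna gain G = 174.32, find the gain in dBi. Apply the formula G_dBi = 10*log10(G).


G_dBi = 10 * log10(174.32) = 22.41 dBi

22.41 dBi


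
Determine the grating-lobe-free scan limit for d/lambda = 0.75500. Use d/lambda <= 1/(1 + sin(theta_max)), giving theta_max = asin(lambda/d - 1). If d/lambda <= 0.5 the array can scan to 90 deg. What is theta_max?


lambda/d - 1 = 1/0.75500 - 1 = 0.3245033
theta_max = asin(0.3245033) = 18.94 deg

18.94 deg


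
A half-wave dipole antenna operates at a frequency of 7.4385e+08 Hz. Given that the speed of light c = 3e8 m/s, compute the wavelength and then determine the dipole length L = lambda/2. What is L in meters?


lambda = c / f = 3.0000e+08 / 7.4385e+08 = 0.4033071 m
L = lambda / 2 = 0.4033071 / 2 = 0.2017 m

0.2017 m


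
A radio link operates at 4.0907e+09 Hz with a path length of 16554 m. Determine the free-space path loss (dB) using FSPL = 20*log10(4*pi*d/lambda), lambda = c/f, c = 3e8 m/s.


lambda = c / f = 3.0000e+08 / 4.0907e+09 = 0.07333708 m
FSPL = 20 * log10(4*pi*16554/0.07333708) = 129.1 dB

129.1 dB


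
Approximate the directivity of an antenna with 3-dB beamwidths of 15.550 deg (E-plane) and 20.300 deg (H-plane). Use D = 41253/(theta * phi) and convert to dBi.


D_linear = 41253 / (15.550 * 20.300) = 130.6860
D_dBi = 10 * log10(130.6860) = 21.16 dBi

21.16 dBi


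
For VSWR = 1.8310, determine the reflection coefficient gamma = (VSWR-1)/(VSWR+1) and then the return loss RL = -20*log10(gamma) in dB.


gamma = (1.8310 - 1) / (1.8310 + 1) = 0.2935359
RL = -20 * log10(0.2935359) = 10.65 dB

10.65 dB


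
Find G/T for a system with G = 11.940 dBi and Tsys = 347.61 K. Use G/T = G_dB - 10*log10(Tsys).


G/T = 11.940 - 10*log10(347.61) = 11.940 - 25.41092 = -13.47 dB/K

-13.47 dB/K


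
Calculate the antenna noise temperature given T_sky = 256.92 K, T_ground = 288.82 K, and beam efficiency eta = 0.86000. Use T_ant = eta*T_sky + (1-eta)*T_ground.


T_ant = 0.86000 * 256.92 + (1 - 0.86000) * 288.82 = 261.4 K

261.4 K


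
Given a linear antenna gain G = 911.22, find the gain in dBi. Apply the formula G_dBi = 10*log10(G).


G_dBi = 10 * log10(911.22) = 29.60 dBi

29.60 dBi


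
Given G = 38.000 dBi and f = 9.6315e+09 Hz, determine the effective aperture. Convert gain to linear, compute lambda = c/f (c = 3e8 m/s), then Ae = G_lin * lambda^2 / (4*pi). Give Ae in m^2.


lambda = c / f = 3.0000e+08 / 9.6315e+09 = 0.03114780 m
G_linear = 10^(38.000/10) = 6309.573
Ae = G_linear * lambda^2 / (4*pi) = 6309.573 * 0.03114780^2 / (4*pi) = 0.4871 m^2

0.4871 m^2


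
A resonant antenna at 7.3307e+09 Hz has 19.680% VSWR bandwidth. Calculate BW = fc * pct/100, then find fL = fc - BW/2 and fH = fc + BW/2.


BW = 7.3307e+09 * 19.680/100 = 1.442682e+09 Hz
fL = 7.3307e+09 - 1.442682e+09/2 = 6.609e+09 Hz
fH = 7.3307e+09 + 1.442682e+09/2 = 8.052e+09 Hz

BW=1.443e+09 Hz, fL=6.609e+09 Hz, fH=8.052e+09 Hz


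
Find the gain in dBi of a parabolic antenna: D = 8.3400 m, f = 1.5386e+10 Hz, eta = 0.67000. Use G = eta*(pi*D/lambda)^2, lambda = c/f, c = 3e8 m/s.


lambda = c / f = 3.0000e+08 / 1.5386e+10 = 0.01949825 m
G_linear = 0.67000 * (pi * 8.3400 / 0.01949825)^2 = 1.209805e+06
G_dBi = 10 * log10(1.209805e+06) = 60.83 dBi

60.83 dBi


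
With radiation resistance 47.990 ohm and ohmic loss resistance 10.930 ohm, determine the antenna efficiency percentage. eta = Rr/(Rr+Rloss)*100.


eta = 47.990 / (47.990 + 10.930) * 100 = 81.45%

81.45%


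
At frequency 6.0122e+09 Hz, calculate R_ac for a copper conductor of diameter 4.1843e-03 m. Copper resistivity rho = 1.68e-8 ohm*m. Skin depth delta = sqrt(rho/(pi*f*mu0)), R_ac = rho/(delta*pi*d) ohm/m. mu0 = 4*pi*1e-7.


delta = sqrt(1.68e-8 / (pi * 6.0122e+09 * 4*pi*1e-7)) = 8.413139e-07 m
R_ac = 1.68e-8 / (8.413139e-07 * pi * 4.1843e-03) = 1.519 ohm/m

1.519 ohm/m


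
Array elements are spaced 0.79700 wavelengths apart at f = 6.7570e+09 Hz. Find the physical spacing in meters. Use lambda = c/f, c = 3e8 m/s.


lambda = c / f = 3.0000e+08 / 6.7570e+09 = 0.04439840 m
d = 0.79700 * 0.04439840 = 0.03539 m

0.03539 m


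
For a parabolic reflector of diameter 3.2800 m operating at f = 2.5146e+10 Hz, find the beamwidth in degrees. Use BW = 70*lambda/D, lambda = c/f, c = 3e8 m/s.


lambda = c / f = 3.0000e+08 / 2.5146e+10 = 0.01193033 m
BW = 70 * 0.01193033 / 3.2800 = 0.2546 deg

0.2546 deg


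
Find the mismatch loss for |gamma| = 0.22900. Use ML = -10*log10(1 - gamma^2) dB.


ML = -10 * log10(1 - 0.22900^2) = -10 * log10(0.947559) = 0.2339 dB

0.2339 dB


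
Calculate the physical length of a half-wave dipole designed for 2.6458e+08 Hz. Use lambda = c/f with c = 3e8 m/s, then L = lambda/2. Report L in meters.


lambda = c / f = 3.0000e+08 / 2.6458e+08 = 1.133873 m
L = lambda / 2 = 1.133873 / 2 = 0.5669 m

0.5669 m


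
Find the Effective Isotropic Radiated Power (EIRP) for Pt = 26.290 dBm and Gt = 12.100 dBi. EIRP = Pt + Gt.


EIRP = Pt + Gt = 26.290 + 12.100 = 38.39 dBm

38.39 dBm


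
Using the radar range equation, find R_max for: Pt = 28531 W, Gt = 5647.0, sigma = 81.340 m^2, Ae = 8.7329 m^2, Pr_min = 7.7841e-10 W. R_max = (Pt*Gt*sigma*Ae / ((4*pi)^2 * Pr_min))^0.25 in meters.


R^4 = 28531*5647.0*81.340*8.7329 / ((4*pi)^2 * 7.7841e-10) = 9.310421e+17
R_max = 9.310421e+17^0.25 = 31063 m

31063 m


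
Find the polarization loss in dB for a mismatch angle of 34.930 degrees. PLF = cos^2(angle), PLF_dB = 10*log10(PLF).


PLF_linear = cos^2(34.930 deg) = 0.6721576
PLF_dB = 10 * log10(0.6721576) = -1.725 dB

-1.725 dB


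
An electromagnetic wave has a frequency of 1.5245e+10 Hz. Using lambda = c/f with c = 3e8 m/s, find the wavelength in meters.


lambda = c / f = 3.0000e+08 / 1.5245e+10 = 0.01968 m

0.01968 m


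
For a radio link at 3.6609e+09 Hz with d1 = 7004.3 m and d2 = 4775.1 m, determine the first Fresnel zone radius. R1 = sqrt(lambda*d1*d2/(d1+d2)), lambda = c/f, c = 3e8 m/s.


lambda = c / f = 3.0000e+08 / 3.6609e+09 = 0.08194706 m
R1 = sqrt(0.08194706 * 7004.3 * 4775.1 / (7004.3 + 4775.1)) = 15.25 m

15.25 m


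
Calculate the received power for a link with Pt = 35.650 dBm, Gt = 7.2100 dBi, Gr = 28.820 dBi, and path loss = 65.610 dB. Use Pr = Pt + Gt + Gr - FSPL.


Pr = 35.650 + 7.2100 + 28.820 - 65.610 = 6.07 dBm

6.07 dBm


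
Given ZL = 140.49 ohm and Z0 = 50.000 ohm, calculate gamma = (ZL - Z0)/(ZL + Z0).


gamma = (140.49 - 50.000) / (140.49 + 50.000) = 0.4750

0.4750


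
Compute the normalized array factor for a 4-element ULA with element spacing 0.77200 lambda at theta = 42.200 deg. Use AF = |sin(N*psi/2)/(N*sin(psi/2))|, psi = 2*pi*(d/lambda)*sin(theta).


psi = 2*pi*0.77200*sin(42.200 deg) = 3.258261 rad
AF = |sin(4*3.258261/2) / (4*sin(3.258261/2))| = 0.05790

0.05790


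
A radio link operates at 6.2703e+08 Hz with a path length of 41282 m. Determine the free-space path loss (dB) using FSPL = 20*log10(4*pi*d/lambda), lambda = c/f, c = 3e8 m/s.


lambda = c / f = 3.0000e+08 / 6.2703e+08 = 0.4784460 m
FSPL = 20 * log10(4*pi*41282/0.4784460) = 120.7 dB

120.7 dB


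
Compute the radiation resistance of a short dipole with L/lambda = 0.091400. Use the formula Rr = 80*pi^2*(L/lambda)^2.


Rr = 80 * pi^2 * (0.091400)^2 = 80 * 9.869604 * 8.353960e-03 = 6.596 ohm

6.596 ohm


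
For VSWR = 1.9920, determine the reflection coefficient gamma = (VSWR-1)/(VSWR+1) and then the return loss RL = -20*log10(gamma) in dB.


gamma = (1.9920 - 1) / (1.9920 + 1) = 0.3315508
RL = -20 * log10(0.3315508) = 9.589 dB

9.589 dB


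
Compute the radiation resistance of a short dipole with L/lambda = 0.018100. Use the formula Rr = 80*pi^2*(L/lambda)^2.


Rr = 80 * pi^2 * (0.018100)^2 = 80 * 9.869604 * 3.276100e-04 = 0.2587 ohm

0.2587 ohm


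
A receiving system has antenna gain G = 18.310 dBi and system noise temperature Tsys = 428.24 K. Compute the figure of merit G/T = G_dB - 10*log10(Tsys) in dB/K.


G/T = 18.310 - 10*log10(428.24) = 18.310 - 26.31687 = -8.007 dB/K

-8.007 dB/K


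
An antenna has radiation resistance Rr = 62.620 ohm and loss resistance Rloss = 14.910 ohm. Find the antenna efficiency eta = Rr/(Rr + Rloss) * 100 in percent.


eta = 62.620 / (62.620 + 14.910) * 100 = 80.77%

80.77%


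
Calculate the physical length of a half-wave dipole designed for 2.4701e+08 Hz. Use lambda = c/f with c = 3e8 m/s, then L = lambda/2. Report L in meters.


lambda = c / f = 3.0000e+08 / 2.4701e+08 = 1.214526 m
L = lambda / 2 = 1.214526 / 2 = 0.6073 m

0.6073 m


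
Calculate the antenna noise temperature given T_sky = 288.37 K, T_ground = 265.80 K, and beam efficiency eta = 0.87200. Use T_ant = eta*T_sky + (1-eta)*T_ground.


T_ant = 0.87200 * 288.37 + (1 - 0.87200) * 265.80 = 285.5 K

285.5 K


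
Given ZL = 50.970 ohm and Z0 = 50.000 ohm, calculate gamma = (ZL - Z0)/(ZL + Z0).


gamma = (50.970 - 50.000) / (50.970 + 50.000) = 9.607e-03

9.607e-03


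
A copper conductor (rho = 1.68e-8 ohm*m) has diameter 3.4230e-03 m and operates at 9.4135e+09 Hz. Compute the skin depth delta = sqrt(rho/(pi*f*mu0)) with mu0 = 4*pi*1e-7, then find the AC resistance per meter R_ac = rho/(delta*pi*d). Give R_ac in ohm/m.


delta = sqrt(1.68e-8 / (pi * 9.4135e+09 * 4*pi*1e-7)) = 6.723559e-07 m
R_ac = 1.68e-8 / (6.723559e-07 * pi * 3.4230e-03) = 2.324 ohm/m

2.324 ohm/m


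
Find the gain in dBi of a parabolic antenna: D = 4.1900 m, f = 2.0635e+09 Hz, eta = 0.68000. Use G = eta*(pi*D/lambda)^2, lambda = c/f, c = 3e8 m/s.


lambda = c / f = 3.0000e+08 / 2.0635e+09 = 0.1453841 m
G_linear = 0.68000 * (pi * 4.1900 / 0.1453841)^2 = 5574.461
G_dBi = 10 * log10(5574.461) = 37.46 dBi

37.46 dBi


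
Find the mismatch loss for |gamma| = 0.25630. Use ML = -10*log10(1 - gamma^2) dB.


ML = -10 * log10(1 - 0.25630^2) = -10 * log10(0.93431031) = 0.2951 dB

0.2951 dB


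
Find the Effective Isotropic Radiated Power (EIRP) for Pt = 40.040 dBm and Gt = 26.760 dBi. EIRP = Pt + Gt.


EIRP = Pt + Gt = 40.040 + 26.760 = 66.80 dBm

66.80 dBm


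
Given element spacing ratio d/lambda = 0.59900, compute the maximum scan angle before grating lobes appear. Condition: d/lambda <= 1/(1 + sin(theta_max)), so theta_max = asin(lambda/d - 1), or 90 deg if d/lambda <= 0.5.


lambda/d - 1 = 1/0.59900 - 1 = 0.6694491
theta_max = asin(0.6694491) = 42.02 deg

42.02 deg


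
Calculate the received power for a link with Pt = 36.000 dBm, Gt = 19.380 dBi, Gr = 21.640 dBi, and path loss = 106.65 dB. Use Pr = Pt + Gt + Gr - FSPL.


Pr = 36.000 + 19.380 + 21.640 - 106.65 = -29.63 dBm

-29.63 dBm


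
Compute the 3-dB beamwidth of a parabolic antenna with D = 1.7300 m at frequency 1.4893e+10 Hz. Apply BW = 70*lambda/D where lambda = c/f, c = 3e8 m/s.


lambda = c / f = 3.0000e+08 / 1.4893e+10 = 0.02014369 m
BW = 70 * 0.02014369 / 1.7300 = 0.8151 deg

0.8151 deg


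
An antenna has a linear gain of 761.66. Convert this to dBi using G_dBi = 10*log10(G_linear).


G_dBi = 10 * log10(761.66) = 28.82 dBi

28.82 dBi


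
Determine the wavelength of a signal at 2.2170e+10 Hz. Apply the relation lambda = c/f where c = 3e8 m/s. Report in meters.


lambda = c / f = 3.0000e+08 / 2.2170e+10 = 0.01353 m

0.01353 m


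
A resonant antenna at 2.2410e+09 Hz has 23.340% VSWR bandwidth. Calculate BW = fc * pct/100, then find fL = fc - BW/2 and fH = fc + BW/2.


BW = 2.2410e+09 * 23.340/100 = 5.230494e+08 Hz
fL = 2.2410e+09 - 5.230494e+08/2 = 1.979e+09 Hz
fH = 2.2410e+09 + 5.230494e+08/2 = 2.503e+09 Hz

BW=5.230e+08 Hz, fL=1.979e+09 Hz, fH=2.503e+09 Hz


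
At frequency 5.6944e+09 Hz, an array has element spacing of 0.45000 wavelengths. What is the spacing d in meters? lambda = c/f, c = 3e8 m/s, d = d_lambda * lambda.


lambda = c / f = 3.0000e+08 / 5.6944e+09 = 0.05268334 m
d = 0.45000 * 0.05268334 = 0.02371 m

0.02371 m


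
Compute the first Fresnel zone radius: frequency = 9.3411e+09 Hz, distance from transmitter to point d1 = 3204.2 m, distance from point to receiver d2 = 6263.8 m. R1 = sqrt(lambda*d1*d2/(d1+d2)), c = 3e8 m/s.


lambda = c / f = 3.0000e+08 / 9.3411e+09 = 0.03211613 m
R1 = sqrt(0.03211613 * 3204.2 * 6263.8 / (3204.2 + 6263.8)) = 8.251 m

8.251 m


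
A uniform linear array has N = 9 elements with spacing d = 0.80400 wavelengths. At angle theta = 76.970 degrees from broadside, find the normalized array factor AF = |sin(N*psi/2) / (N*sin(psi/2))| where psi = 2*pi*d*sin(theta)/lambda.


psi = 2*pi*0.80400*sin(76.970 deg) = 4.921611 rad
AF = |sin(9*4.921611/2) / (9*sin(4.921611/2))| = 0.02745

0.02745


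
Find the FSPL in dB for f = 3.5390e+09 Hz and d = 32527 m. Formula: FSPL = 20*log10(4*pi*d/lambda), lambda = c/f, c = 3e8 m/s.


lambda = c / f = 3.0000e+08 / 3.5390e+09 = 0.08476971 m
FSPL = 20 * log10(4*pi*32527/0.08476971) = 133.7 dB

133.7 dB


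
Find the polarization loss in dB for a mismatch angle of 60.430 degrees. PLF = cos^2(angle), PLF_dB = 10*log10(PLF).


PLF_linear = cos^2(60.430 deg) = 0.2435290
PLF_dB = 10 * log10(0.2435290) = -6.134 dB

-6.134 dB


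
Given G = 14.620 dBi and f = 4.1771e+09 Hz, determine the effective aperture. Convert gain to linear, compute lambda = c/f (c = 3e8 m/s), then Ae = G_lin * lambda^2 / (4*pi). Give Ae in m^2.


lambda = c / f = 3.0000e+08 / 4.1771e+09 = 0.07182016 m
G_linear = 10^(14.620/10) = 28.97344
Ae = G_linear * lambda^2 / (4*pi) = 28.97344 * 0.07182016^2 / (4*pi) = 0.01189 m^2

0.01189 m^2


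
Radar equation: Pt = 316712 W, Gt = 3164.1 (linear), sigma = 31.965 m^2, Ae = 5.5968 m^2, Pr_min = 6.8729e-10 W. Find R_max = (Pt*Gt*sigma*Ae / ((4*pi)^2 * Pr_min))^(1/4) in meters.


R^4 = 316712*3164.1*31.965*5.5968 / ((4*pi)^2 * 6.8729e-10) = 1.651846e+18
R_max = 1.651846e+18^0.25 = 35850 m

35850 m


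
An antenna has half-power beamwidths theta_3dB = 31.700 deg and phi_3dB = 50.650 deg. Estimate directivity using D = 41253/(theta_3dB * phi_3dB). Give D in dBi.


D_linear = 41253 / (31.700 * 50.650) = 25.69312
D_dBi = 10 * log10(25.69312) = 14.10 dBi

14.10 dBi


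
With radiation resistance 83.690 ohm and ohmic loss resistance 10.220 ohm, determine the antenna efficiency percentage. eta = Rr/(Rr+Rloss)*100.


eta = 83.690 / (83.690 + 10.220) * 100 = 89.12%

89.12%


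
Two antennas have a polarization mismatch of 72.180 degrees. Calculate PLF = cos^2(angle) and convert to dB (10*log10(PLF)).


PLF_linear = cos^2(72.180 deg) = 0.09365292
PLF_dB = 10 * log10(0.09365292) = -10.28 dB

-10.28 dB


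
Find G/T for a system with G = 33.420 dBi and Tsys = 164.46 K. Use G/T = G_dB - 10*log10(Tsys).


G/T = 33.420 - 10*log10(164.46) = 33.420 - 22.16060 = 11.26 dB/K

11.26 dB/K


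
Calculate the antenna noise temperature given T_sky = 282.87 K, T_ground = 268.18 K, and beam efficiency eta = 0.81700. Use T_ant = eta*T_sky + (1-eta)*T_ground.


T_ant = 0.81700 * 282.87 + (1 - 0.81700) * 268.18 = 280.2 K

280.2 K


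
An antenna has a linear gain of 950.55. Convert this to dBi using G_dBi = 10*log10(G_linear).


G_dBi = 10 * log10(950.55) = 29.78 dBi

29.78 dBi


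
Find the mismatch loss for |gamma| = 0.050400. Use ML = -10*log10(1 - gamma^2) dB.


ML = -10 * log10(1 - 0.050400^2) = -10 * log10(0.99745984) = 0.01105 dB

0.01105 dB


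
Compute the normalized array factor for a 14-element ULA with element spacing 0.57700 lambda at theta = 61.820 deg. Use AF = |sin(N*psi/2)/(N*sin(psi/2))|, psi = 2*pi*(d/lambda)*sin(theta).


psi = 2*pi*0.57700*sin(61.820 deg) = 3.195674 rad
AF = |sin(14*3.195674/2) / (14*sin(3.195674/2))| = 0.02641

0.02641


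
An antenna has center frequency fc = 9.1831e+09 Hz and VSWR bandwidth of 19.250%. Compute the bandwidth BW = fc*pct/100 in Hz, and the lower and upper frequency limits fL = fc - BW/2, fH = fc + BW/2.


BW = 9.1831e+09 * 19.250/100 = 1.767747e+09 Hz
fL = 9.1831e+09 - 1.767747e+09/2 = 8.299e+09 Hz
fH = 9.1831e+09 + 1.767747e+09/2 = 1.007e+10 Hz

BW=1.768e+09 Hz, fL=8.299e+09 Hz, fH=1.007e+10 Hz


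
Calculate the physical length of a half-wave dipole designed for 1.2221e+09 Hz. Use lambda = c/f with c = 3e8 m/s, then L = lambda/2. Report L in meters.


lambda = c / f = 3.0000e+08 / 1.2221e+09 = 0.2454791 m
L = lambda / 2 = 0.2454791 / 2 = 0.1227 m

0.1227 m


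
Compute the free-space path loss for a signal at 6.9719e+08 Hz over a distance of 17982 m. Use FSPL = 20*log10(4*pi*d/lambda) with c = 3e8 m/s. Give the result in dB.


lambda = c / f = 3.0000e+08 / 6.9719e+08 = 0.4302988 m
FSPL = 20 * log10(4*pi*17982/0.4302988) = 114.4 dB

114.4 dB


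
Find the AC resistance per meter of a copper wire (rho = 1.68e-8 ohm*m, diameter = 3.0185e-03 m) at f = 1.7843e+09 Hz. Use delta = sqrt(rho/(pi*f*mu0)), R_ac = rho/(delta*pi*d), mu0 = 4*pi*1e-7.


delta = sqrt(1.68e-8 / (pi * 1.7843e+09 * 4*pi*1e-7)) = 1.544333e-06 m
R_ac = 1.68e-8 / (1.544333e-06 * pi * 3.0185e-03) = 1.147 ohm/m

1.147 ohm/m


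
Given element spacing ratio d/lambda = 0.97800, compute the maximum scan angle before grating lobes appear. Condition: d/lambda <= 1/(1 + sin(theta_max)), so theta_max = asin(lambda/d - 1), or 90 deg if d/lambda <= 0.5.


lambda/d - 1 = 1/0.97800 - 1 = 0.02249489
theta_max = asin(0.02249489) = 1.289 deg

1.289 deg


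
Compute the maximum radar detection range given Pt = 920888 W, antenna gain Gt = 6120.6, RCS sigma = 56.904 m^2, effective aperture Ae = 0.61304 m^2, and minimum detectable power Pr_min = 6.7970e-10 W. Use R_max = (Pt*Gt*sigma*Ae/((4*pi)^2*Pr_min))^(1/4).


R^4 = 920888*6120.6*56.904*0.61304 / ((4*pi)^2 * 6.7970e-10) = 1.831873e+18
R_max = 1.831873e+18^0.25 = 36789 m

36789 m


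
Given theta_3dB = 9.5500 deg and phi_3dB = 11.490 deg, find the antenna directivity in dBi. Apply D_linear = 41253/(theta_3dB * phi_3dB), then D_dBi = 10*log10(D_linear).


D_linear = 41253 / (9.5500 * 11.490) = 375.9518
D_dBi = 10 * log10(375.9518) = 25.75 dBi

25.75 dBi


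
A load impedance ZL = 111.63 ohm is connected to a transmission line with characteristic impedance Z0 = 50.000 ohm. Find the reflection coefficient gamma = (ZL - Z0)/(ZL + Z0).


gamma = (111.63 - 50.000) / (111.63 + 50.000) = 0.3813

0.3813


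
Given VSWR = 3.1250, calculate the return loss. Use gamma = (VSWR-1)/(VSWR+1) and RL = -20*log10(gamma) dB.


gamma = (3.1250 - 1) / (3.1250 + 1) = 0.5151515
RL = -20 * log10(0.5151515) = 5.761 dB

5.761 dB


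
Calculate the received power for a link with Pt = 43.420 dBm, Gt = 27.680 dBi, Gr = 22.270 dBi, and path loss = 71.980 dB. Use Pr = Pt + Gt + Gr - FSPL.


Pr = 43.420 + 27.680 + 22.270 - 71.980 = 21.39 dBm

21.39 dBm


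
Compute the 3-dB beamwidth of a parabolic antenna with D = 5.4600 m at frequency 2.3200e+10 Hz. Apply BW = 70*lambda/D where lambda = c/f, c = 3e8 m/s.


lambda = c / f = 3.0000e+08 / 2.3200e+10 = 0.01293103 m
BW = 70 * 0.01293103 / 5.4600 = 0.1658 deg

0.1658 deg


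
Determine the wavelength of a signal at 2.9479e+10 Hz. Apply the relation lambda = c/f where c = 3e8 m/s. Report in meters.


lambda = c / f = 3.0000e+08 / 2.9479e+10 = 0.01018 m

0.01018 m


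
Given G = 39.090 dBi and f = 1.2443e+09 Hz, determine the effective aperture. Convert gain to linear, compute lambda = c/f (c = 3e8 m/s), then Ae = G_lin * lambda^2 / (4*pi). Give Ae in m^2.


lambda = c / f = 3.0000e+08 / 1.2443e+09 = 0.2410994 m
G_linear = 10^(39.090/10) = 8109.611
Ae = G_linear * lambda^2 / (4*pi) = 8109.611 * 0.2410994^2 / (4*pi) = 37.51 m^2

37.51 m^2


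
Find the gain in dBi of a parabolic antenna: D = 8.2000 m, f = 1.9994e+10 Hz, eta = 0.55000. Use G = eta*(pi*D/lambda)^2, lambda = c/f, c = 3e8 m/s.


lambda = c / f = 3.0000e+08 / 1.9994e+10 = 0.01500450 m
G_linear = 0.55000 * (pi * 8.2000 / 0.01500450)^2 = 1.621239e+06
G_dBi = 10 * log10(1.621239e+06) = 62.10 dBi

62.10 dBi


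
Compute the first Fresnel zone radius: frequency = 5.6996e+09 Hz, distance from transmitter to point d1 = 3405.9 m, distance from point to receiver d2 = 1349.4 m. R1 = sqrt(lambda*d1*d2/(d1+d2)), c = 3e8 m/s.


lambda = c / f = 3.0000e+08 / 5.6996e+09 = 0.05263527 m
R1 = sqrt(0.05263527 * 3405.9 * 1349.4 / (3405.9 + 1349.4)) = 7.132 m

7.132 m


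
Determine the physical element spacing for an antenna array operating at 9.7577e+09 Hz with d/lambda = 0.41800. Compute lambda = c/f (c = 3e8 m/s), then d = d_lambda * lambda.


lambda = c / f = 3.0000e+08 / 9.7577e+09 = 0.03074495 m
d = 0.41800 * 0.03074495 = 0.01285 m

0.01285 m


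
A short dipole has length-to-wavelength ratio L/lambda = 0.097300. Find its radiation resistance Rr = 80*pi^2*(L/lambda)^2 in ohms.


Rr = 80 * pi^2 * (0.097300)^2 = 80 * 9.869604 * 9.467290e-03 = 7.475 ohm

7.475 ohm


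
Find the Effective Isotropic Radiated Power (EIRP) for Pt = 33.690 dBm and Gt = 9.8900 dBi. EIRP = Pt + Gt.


EIRP = Pt + Gt = 33.690 + 9.8900 = 43.58 dBm

43.58 dBm


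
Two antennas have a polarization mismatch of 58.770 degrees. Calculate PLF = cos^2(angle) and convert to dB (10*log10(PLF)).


PLF_linear = cos^2(58.770 deg) = 0.2688161
PLF_dB = 10 * log10(0.2688161) = -5.705 dB

-5.705 dB


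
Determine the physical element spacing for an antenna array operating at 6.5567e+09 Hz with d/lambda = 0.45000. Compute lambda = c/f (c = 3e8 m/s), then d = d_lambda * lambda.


lambda = c / f = 3.0000e+08 / 6.5567e+09 = 0.04575472 m
d = 0.45000 * 0.04575472 = 0.02059 m

0.02059 m


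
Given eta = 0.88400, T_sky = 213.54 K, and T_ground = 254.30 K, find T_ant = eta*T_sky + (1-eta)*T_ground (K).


T_ant = 0.88400 * 213.54 + (1 - 0.88400) * 254.30 = 218.3 K

218.3 K


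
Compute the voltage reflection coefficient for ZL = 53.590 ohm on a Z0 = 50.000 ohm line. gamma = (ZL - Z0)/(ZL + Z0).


gamma = (53.590 - 50.000) / (53.590 + 50.000) = 0.03466

0.03466


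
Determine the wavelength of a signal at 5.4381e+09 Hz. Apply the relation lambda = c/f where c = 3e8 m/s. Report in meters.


lambda = c / f = 3.0000e+08 / 5.4381e+09 = 0.05517 m

0.05517 m


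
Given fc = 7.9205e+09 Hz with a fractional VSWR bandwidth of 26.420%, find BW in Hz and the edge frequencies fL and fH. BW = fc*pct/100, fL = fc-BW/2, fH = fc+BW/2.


BW = 7.9205e+09 * 26.420/100 = 2.092596e+09 Hz
fL = 7.9205e+09 - 2.092596e+09/2 = 6.874e+09 Hz
fH = 7.9205e+09 + 2.092596e+09/2 = 8.967e+09 Hz

BW=2.093e+09 Hz, fL=6.874e+09 Hz, fH=8.967e+09 Hz


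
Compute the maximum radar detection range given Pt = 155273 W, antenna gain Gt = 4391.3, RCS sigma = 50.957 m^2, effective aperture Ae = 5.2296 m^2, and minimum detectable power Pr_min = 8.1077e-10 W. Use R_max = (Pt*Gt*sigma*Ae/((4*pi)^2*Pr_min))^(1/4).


R^4 = 155273*4391.3*50.957*5.2296 / ((4*pi)^2 * 8.1077e-10) = 1.419201e+18
R_max = 1.419201e+18^0.25 = 34515 m

34515 m


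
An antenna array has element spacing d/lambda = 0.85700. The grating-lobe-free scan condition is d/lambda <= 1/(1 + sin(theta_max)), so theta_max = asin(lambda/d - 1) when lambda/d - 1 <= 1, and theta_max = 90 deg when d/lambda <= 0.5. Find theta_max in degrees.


lambda/d - 1 = 1/0.85700 - 1 = 0.1668611
theta_max = asin(0.1668611) = 9.605 deg

9.605 deg


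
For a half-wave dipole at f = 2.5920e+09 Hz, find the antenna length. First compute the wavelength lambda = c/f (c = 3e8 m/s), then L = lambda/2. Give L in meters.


lambda = c / f = 3.0000e+08 / 2.5920e+09 = 0.1157407 m
L = lambda / 2 = 0.1157407 / 2 = 0.05787 m

0.05787 m


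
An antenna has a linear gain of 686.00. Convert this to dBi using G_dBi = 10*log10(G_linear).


G_dBi = 10 * log10(686.00) = 28.36 dBi

28.36 dBi


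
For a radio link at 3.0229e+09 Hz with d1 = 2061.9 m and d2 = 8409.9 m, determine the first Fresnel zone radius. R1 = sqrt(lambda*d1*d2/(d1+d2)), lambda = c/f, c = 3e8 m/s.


lambda = c / f = 3.0000e+08 / 3.0229e+09 = 0.09924245 m
R1 = sqrt(0.09924245 * 2061.9 * 8409.9 / (2061.9 + 8409.9)) = 12.82 m

12.82 m


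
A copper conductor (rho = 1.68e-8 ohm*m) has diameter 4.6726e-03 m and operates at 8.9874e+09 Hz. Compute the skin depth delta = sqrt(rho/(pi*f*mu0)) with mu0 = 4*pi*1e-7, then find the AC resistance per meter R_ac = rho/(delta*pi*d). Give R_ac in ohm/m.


delta = sqrt(1.68e-8 / (pi * 8.9874e+09 * 4*pi*1e-7)) = 6.881098e-07 m
R_ac = 1.68e-8 / (6.881098e-07 * pi * 4.6726e-03) = 1.663 ohm/m

1.663 ohm/m


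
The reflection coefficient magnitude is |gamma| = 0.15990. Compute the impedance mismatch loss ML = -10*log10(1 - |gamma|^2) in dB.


ML = -10 * log10(1 - 0.15990^2) = -10 * log10(0.97443199) = 0.1125 dB

0.1125 dB


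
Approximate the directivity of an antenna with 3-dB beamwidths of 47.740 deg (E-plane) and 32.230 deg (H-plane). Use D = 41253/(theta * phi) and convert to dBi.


D_linear = 41253 / (47.740 * 32.230) = 26.81099
D_dBi = 10 * log10(26.81099) = 14.28 dBi

14.28 dBi


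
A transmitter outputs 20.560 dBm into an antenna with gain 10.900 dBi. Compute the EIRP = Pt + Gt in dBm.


EIRP = Pt + Gt = 20.560 + 10.900 = 31.46 dBm

31.46 dBm


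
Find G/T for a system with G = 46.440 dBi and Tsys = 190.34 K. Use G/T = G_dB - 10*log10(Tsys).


G/T = 46.440 - 10*log10(190.34) = 46.440 - 22.79530 = 23.64 dB/K

23.64 dB/K


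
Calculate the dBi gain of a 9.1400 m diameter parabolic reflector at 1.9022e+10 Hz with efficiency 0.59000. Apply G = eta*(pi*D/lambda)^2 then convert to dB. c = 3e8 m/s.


lambda = c / f = 3.0000e+08 / 1.9022e+10 = 0.01577121 m
G_linear = 0.59000 * (pi * 9.1400 / 0.01577121)^2 = 1.955754e+06
G_dBi = 10 * log10(1.955754e+06) = 62.91 dBi

62.91 dBi


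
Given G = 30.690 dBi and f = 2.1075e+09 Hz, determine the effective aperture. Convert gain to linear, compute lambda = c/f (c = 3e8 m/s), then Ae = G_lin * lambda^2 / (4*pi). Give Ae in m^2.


lambda = c / f = 3.0000e+08 / 2.1075e+09 = 0.1423488 m
G_linear = 10^(30.690/10) = 1172.195
Ae = G_linear * lambda^2 / (4*pi) = 1172.195 * 0.1423488^2 / (4*pi) = 1.890 m^2

1.890 m^2


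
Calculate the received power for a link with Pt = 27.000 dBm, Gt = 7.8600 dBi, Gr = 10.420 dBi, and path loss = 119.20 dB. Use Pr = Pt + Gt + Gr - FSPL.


Pr = 27.000 + 7.8600 + 10.420 - 119.20 = -73.92 dBm

-73.92 dBm


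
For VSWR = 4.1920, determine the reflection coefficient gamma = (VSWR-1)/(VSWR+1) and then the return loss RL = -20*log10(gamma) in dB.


gamma = (4.1920 - 1) / (4.1920 + 1) = 0.6147920
RL = -20 * log10(0.6147920) = 4.225 dB

4.225 dB


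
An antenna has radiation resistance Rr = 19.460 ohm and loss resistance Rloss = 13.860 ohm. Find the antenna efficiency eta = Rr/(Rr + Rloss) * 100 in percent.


eta = 19.460 / (19.460 + 13.860) * 100 = 58.40%

58.40%


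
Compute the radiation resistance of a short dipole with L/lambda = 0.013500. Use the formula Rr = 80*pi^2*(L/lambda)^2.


Rr = 80 * pi^2 * (0.013500)^2 = 80 * 9.869604 * 1.822500e-04 = 0.1439 ohm

0.1439 ohm


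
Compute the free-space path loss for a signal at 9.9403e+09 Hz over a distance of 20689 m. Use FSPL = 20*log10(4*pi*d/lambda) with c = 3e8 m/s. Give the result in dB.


lambda = c / f = 3.0000e+08 / 9.9403e+09 = 0.03018018 m
FSPL = 20 * log10(4*pi*20689/0.03018018) = 138.7 dB

138.7 dB


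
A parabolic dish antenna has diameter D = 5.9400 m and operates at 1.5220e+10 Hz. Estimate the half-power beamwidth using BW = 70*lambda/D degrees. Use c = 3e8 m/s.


lambda = c / f = 3.0000e+08 / 1.5220e+10 = 0.01971091 m
BW = 70 * 0.01971091 / 5.9400 = 0.2323 deg

0.2323 deg


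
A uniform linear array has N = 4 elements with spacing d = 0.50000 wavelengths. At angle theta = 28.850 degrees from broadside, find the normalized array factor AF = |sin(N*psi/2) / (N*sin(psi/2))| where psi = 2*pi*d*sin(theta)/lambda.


psi = 2*pi*0.50000*sin(28.850 deg) = 1.515876 rad
AF = |sin(4*1.515876/2) / (4*sin(1.515876/2))| = 0.03987

0.03987


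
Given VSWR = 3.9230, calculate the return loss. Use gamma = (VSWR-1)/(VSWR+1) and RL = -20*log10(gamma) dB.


gamma = (3.9230 - 1) / (3.9230 + 1) = 0.5937437
RL = -20 * log10(0.5937437) = 4.528 dB

4.528 dB


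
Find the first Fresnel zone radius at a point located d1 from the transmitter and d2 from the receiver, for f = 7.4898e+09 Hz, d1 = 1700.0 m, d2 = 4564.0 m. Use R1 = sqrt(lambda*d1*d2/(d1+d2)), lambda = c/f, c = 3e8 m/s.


lambda = c / f = 3.0000e+08 / 7.4898e+09 = 0.04005447 m
R1 = sqrt(0.04005447 * 1700.0 * 4564.0 / (1700.0 + 4564.0)) = 7.044 m

7.044 m


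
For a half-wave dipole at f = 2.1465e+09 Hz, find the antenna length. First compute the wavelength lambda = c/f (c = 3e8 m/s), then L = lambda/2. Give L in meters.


lambda = c / f = 3.0000e+08 / 2.1465e+09 = 0.1397624 m
L = lambda / 2 = 0.1397624 / 2 = 0.06988 m

0.06988 m


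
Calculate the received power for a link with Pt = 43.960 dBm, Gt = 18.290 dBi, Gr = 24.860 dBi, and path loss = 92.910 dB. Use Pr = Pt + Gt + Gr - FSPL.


Pr = 43.960 + 18.290 + 24.860 - 92.910 = -5.80 dBm

-5.80 dBm


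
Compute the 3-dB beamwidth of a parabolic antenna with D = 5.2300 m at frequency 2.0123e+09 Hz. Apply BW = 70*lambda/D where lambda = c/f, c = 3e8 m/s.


lambda = c / f = 3.0000e+08 / 2.0123e+09 = 0.1490831 m
BW = 70 * 0.1490831 / 5.2300 = 1.995 deg

1.995 deg


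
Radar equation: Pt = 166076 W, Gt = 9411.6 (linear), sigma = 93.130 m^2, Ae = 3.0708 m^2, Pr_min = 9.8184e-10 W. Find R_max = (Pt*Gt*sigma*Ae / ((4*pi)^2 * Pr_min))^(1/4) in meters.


R^4 = 166076*9411.6*93.130*3.0708 / ((4*pi)^2 * 9.8184e-10) = 2.883042e+18
R_max = 2.883042e+18^0.25 = 41206 m

41206 m


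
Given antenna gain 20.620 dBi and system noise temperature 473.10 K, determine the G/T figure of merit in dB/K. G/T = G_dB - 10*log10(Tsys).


G/T = 20.620 - 10*log10(473.10) = 20.620 - 26.74953 = -6.130 dB/K

-6.130 dB/K


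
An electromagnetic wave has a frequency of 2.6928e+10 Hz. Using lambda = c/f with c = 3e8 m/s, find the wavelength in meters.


lambda = c / f = 3.0000e+08 / 2.6928e+10 = 0.01114 m

0.01114 m


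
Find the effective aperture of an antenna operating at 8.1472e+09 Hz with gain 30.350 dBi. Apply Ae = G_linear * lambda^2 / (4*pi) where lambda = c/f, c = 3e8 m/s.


lambda = c / f = 3.0000e+08 / 8.1472e+09 = 0.03682247 m
G_linear = 10^(30.350/10) = 1083.927
Ae = G_linear * lambda^2 / (4*pi) = 1083.927 * 0.03682247^2 / (4*pi) = 0.1170 m^2

0.1170 m^2


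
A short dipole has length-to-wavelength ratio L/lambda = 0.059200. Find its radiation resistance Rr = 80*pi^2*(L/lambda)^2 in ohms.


Rr = 80 * pi^2 * (0.059200)^2 = 80 * 9.869604 * 3.504640e-03 = 2.767 ohm

2.767 ohm


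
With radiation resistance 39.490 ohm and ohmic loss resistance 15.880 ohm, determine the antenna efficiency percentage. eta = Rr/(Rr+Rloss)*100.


eta = 39.490 / (39.490 + 15.880) * 100 = 71.32%

71.32%


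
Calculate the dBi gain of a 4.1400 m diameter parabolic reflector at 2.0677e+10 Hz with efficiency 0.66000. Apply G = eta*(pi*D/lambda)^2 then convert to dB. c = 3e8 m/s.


lambda = c / f = 3.0000e+08 / 2.0677e+10 = 0.01450887 m
G_linear = 0.66000 * (pi * 4.1400 / 0.01450887)^2 = 530367.8
G_dBi = 10 * log10(530367.8) = 57.25 dBi

57.25 dBi


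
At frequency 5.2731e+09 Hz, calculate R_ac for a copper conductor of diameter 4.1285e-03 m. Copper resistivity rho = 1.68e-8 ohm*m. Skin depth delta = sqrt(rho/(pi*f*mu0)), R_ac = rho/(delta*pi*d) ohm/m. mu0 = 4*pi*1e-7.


delta = sqrt(1.68e-8 / (pi * 5.2731e+09 * 4*pi*1e-7)) = 8.983421e-07 m
R_ac = 1.68e-8 / (8.983421e-07 * pi * 4.1285e-03) = 1.442 ohm/m

1.442 ohm/m


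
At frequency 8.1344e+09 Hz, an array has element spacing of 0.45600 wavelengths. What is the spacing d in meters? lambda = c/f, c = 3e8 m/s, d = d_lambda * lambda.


lambda = c / f = 3.0000e+08 / 8.1344e+09 = 0.03688041 m
d = 0.45600 * 0.03688041 = 0.01682 m

0.01682 m


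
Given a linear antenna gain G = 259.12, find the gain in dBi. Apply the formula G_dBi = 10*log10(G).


G_dBi = 10 * log10(259.12) = 24.14 dBi

24.14 dBi


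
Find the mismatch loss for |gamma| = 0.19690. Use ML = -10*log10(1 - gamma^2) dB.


ML = -10 * log10(1 - 0.19690^2) = -10 * log10(0.96123039) = 0.1717 dB

0.1717 dB


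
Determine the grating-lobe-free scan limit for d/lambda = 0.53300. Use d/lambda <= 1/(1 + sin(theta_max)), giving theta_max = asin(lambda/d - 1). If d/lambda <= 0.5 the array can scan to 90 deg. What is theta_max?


lambda/d - 1 = 1/0.53300 - 1 = 0.8761726
theta_max = asin(0.8761726) = 61.18 deg

61.18 deg


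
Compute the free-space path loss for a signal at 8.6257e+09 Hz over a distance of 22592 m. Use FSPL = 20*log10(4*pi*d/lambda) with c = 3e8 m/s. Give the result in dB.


lambda = c / f = 3.0000e+08 / 8.6257e+09 = 0.03477979 m
FSPL = 20 * log10(4*pi*22592/0.03477979) = 138.2 dB

138.2 dB


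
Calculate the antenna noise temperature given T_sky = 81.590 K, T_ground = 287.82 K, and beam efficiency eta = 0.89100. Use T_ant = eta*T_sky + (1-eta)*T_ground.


T_ant = 0.89100 * 81.590 + (1 - 0.89100) * 287.82 = 104.1 K

104.1 K


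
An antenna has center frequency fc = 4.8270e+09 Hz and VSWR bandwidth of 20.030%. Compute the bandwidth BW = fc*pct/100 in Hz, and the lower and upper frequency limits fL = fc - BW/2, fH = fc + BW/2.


BW = 4.8270e+09 * 20.030/100 = 9.668481e+08 Hz
fL = 4.8270e+09 - 9.668481e+08/2 = 4.344e+09 Hz
fH = 4.8270e+09 + 9.668481e+08/2 = 5.310e+09 Hz

BW=9.668e+08 Hz, fL=4.344e+09 Hz, fH=5.310e+09 Hz


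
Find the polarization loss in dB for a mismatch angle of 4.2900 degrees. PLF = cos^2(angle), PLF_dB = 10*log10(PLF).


PLF_linear = cos^2(4.2900 deg) = 0.9944043
PLF_dB = 10 * log10(0.9944043) = -0.02437 dB

-0.02437 dB


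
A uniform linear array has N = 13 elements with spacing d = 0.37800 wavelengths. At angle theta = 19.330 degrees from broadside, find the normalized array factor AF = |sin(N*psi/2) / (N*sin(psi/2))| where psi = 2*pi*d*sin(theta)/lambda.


psi = 2*pi*0.37800*sin(19.330 deg) = 0.7861598 rad
AF = |sin(13*0.7861598/2) / (13*sin(0.7861598/2))| = 0.1852

0.1852


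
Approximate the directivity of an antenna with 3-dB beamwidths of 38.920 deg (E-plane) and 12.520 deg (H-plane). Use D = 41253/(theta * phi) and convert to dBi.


D_linear = 41253 / (38.920 * 12.520) = 84.66002
D_dBi = 10 * log10(84.66002) = 19.28 dBi

19.28 dBi


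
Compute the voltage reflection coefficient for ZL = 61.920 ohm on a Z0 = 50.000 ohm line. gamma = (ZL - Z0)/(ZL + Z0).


gamma = (61.920 - 50.000) / (61.920 + 50.000) = 0.1065

0.1065


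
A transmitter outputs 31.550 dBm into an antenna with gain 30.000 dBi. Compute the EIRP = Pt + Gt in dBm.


EIRP = Pt + Gt = 31.550 + 30.000 = 61.55 dBm

61.55 dBm


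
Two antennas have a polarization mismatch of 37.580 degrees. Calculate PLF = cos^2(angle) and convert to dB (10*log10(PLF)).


PLF_linear = cos^2(37.580 deg) = 0.6280603
PLF_dB = 10 * log10(0.6280603) = -2.020 dB

-2.020 dB


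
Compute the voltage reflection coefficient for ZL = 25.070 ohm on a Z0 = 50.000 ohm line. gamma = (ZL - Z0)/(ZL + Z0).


gamma = (25.070 - 50.000) / (25.070 + 50.000) = -0.3321

-0.3321


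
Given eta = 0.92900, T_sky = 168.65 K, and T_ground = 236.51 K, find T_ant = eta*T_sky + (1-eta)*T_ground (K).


T_ant = 0.92900 * 168.65 + (1 - 0.92900) * 236.51 = 173.5 K

173.5 K


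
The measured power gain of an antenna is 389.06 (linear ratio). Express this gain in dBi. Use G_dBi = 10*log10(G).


G_dBi = 10 * log10(389.06) = 25.90 dBi

25.90 dBi


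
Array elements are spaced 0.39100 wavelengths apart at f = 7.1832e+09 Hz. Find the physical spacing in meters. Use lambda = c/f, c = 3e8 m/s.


lambda = c / f = 3.0000e+08 / 7.1832e+09 = 0.04176412 m
d = 0.39100 * 0.04176412 = 0.01633 m

0.01633 m


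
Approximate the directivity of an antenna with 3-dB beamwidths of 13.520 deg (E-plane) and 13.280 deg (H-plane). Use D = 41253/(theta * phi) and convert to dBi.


D_linear = 41253 / (13.520 * 13.280) = 229.7634
D_dBi = 10 * log10(229.7634) = 23.61 dBi

23.61 dBi


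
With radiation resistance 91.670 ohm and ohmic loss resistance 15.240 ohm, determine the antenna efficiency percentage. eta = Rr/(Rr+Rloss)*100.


eta = 91.670 / (91.670 + 15.240) * 100 = 85.75%

85.75%


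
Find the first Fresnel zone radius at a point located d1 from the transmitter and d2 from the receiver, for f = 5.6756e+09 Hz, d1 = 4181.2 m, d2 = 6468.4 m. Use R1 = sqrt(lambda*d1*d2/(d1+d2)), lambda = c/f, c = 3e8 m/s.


lambda = c / f = 3.0000e+08 / 5.6756e+09 = 0.05285785 m
R1 = sqrt(0.05285785 * 4181.2 * 6468.4 / (4181.2 + 6468.4)) = 11.59 m

11.59 m


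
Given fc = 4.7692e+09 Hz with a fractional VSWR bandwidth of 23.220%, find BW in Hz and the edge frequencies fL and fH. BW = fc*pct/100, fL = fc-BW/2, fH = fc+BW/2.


BW = 4.7692e+09 * 23.220/100 = 1.107408e+09 Hz
fL = 4.7692e+09 - 1.107408e+09/2 = 4.215e+09 Hz
fH = 4.7692e+09 + 1.107408e+09/2 = 5.323e+09 Hz

BW=1.107e+09 Hz, fL=4.215e+09 Hz, fH=5.323e+09 Hz


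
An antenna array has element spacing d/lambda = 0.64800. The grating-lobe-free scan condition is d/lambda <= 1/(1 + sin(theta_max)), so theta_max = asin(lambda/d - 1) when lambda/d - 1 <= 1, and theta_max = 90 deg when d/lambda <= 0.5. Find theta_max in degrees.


lambda/d - 1 = 1/0.64800 - 1 = 0.5432099
theta_max = asin(0.5432099) = 32.90 deg

32.90 deg


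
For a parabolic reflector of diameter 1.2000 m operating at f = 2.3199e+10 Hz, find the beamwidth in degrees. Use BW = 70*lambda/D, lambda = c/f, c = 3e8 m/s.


lambda = c / f = 3.0000e+08 / 2.3199e+10 = 0.01293159 m
BW = 70 * 0.01293159 / 1.2000 = 0.7543 deg

0.7543 deg


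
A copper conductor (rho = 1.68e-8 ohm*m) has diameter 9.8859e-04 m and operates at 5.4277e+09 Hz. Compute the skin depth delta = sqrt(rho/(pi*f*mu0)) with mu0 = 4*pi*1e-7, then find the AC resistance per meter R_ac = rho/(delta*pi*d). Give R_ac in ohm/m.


delta = sqrt(1.68e-8 / (pi * 5.4277e+09 * 4*pi*1e-7)) = 8.854557e-07 m
R_ac = 1.68e-8 / (8.854557e-07 * pi * 9.8859e-04) = 6.109 ohm/m

6.109 ohm/m
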